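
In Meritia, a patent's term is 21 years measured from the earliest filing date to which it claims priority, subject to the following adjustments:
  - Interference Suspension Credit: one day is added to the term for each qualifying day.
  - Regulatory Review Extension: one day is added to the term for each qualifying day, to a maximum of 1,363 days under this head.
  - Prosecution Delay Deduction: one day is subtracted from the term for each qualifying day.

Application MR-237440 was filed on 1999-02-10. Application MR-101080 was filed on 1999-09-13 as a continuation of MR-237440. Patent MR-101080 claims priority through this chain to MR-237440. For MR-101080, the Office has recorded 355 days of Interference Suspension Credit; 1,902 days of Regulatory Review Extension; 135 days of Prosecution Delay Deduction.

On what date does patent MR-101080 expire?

June 11, 2024

Earliest priority filing: 10 February 1999.
Base term: 10 February 1999 + 21 years → 10 February 2020.
Interference Suspension Credit: +355 days → 30 January 2021.
Regulatory Review Extension: 1902 days claimed exceeds the 1363-day cap, so +1363 days → 24 October 2024.
Prosecution Delay Deduction: −135 days → 11 June 2024.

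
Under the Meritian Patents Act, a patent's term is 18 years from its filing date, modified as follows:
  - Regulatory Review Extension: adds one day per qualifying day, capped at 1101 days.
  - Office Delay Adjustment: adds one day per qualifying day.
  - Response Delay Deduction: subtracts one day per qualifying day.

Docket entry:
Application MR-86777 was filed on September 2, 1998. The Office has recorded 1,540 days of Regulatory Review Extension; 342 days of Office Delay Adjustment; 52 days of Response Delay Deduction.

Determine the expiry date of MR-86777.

Base term: filing date + 18 years → 2 September 2016.
Regulatory Review Extension: 1540 days claimed exceeds the 1101-day cap, so +1101 days → 8 September 2019.
Office Delay Adjustment: +342 days → 15 August 2020.
Response Delay Deduction: −52 days → 24 June 2020.

June 24, 2020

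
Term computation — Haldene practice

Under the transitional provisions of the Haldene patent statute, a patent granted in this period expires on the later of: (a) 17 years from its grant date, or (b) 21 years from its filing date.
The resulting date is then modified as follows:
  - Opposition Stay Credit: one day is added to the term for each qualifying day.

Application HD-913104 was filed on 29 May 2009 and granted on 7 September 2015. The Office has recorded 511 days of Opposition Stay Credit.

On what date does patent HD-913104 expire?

2034-01-31

(a) grant + 17 years → 7 September 2032.
(b) filing + 21 years → 29 May 2030.
Later of the two: 7 September 2032.
Opposition Stay Credit: +511 days → 31 January 2034.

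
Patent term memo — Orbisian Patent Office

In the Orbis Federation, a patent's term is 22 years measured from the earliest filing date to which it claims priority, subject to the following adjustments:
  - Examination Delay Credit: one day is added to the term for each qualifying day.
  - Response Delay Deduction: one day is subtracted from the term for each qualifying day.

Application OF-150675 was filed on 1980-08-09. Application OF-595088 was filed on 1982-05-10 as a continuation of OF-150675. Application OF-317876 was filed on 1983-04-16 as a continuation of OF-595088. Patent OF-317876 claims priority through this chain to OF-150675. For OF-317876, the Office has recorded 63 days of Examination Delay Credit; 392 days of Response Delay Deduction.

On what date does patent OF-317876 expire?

2001-09-14

Earliest priority filing: 9 August 1980.
Base term: 9 August 1980 + 22 years → 9 August 2002.
Examination Delay Credit: +63 days → 11 October 2002.
Response Delay Deduction: −392 days → 14 September 2001.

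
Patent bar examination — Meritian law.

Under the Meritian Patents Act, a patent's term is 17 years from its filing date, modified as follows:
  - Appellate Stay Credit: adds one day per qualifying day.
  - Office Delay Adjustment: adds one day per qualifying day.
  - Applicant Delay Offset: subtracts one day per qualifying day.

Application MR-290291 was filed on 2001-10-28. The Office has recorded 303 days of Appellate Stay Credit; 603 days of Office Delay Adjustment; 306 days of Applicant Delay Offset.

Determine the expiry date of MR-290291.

2020-06-19

Base term: filing date + 17 years → 28 October 2018.
Appellate Stay Credit: +303 days → 27 August 2019.
Office Delay Adjustment: +603 days → 21 April 2021.
Applicant Delay Offset: −306 days → 19 June 2020.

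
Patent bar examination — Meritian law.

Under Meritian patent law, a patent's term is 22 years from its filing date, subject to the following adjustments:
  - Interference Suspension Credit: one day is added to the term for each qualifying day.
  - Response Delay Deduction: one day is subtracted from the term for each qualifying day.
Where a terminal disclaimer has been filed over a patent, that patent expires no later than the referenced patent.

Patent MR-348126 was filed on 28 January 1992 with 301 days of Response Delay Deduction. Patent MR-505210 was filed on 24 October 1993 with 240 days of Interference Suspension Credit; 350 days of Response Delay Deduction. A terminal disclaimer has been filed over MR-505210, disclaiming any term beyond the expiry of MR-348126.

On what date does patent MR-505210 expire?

Natural term of MR-505210:
  Base: filing + 22 years → 24 October 2015.
  Interference Suspension Credit: +240 days → 20 June 2016.
  Response Delay Deduction: −350 days → 6 July 2015.
Expiry of referenced patent MR-348126:
  Base: filing + 22 years → 28 January 2014.
  Response Delay Deduction: −301 days → 2 April 2013.
Terminal disclaimer: MR-505210 expires on the earlier of 6 July 2015 and 2 April 2013.

April 2, 2013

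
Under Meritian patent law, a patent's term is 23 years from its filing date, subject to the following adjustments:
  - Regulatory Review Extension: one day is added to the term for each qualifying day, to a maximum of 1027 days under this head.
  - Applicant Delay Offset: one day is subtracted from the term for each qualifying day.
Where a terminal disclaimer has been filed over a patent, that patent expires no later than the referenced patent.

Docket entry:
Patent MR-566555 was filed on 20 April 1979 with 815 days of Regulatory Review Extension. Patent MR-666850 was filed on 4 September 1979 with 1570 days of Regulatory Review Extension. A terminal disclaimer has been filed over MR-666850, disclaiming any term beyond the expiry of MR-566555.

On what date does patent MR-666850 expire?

Natural term of MR-666850:
  Base: filing + 23 years → 4 September 2002.
  Regulatory Review Extension: 1570 days claimed exceeds the 1027-day cap, so +1027 days → 27 June 2005.
Expiry of referenced patent MR-566555:
  Base: filing + 23 years → 20 April 2002.
  Regulatory Review Extension: 815 days (within the 1027-day cap) → +815 days → 13 July 2004.
Terminal disclaimer: MR-666850 expires on the earlier of 27 June 2005 and 13 July 2004.

2004-07-13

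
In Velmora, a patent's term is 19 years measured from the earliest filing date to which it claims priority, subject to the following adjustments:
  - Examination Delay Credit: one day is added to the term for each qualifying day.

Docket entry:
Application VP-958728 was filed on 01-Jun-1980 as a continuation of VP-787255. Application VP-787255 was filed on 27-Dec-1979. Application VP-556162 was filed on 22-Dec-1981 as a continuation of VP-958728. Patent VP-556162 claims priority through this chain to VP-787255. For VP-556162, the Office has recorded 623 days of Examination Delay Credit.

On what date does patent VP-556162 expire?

2000-09-10

Earliest priority filing: 27 December 1979.
Base term: 27 December 1979 + 19 years → 27 December 1998.
Examination Delay Credit: +623 days → 10 September 2000.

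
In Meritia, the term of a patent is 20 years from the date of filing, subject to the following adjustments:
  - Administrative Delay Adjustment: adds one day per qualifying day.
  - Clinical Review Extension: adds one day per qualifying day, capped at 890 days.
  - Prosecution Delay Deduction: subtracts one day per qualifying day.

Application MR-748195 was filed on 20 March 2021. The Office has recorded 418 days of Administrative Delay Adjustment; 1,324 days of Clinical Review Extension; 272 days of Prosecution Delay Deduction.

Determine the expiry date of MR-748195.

Base term: filing date + 20 years → 20 March 2041.
Administrative Delay Adjustment: +418 days → 12 May 2042.
Clinical Review Extension: 1324 days claimed exceeds the 890-day cap, so +890 days → 18 October 2044.
Prosecution Delay Deduction: −272 days → 20 January 2044.

2044-01-20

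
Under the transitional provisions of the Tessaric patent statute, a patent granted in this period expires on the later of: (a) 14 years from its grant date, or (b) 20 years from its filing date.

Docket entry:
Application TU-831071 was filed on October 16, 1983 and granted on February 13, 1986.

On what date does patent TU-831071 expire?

2003-10-16

(a) grant + 14 years → 13 February 2000.
(b) filing + 20 years → 16 October 2003.
Later of the two: 16 October 2003.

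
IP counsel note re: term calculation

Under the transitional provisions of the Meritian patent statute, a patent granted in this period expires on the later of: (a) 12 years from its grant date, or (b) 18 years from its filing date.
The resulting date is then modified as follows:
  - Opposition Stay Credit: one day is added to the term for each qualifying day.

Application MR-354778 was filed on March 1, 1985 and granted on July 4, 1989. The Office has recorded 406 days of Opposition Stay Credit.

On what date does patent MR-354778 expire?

(a) grant + 12 years → 4 July 2001.
(b) filing + 18 years → 1 March 2003.
Later of the two: 1 March 2003.
Opposition Stay Credit: +406 days → 10 April 2004.

April 10, 2004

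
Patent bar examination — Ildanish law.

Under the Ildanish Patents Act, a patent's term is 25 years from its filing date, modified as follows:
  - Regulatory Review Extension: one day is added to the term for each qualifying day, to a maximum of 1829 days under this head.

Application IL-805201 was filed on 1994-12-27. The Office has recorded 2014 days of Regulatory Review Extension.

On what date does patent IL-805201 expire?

Base term: filing date + 25 years → 27 December 2019.
Regulatory Review Extension: 2014 days claimed exceeds the 1829-day cap, so +1829 days → 29 December 2024.

December 29, 2024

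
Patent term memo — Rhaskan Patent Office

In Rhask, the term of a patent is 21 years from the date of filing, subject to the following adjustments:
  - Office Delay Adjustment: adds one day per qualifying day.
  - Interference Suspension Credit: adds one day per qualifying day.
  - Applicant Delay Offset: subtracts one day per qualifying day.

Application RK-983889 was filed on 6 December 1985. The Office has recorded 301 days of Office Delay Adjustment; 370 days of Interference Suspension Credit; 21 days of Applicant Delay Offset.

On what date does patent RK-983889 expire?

Base term: filing date + 21 years → 6 December 2006.
Office Delay Adjustment: +301 days → 3 October 2007.
Interference Suspension Credit: +370 days → 7 October 2008.
Applicant Delay Offset: −21 days → 16 September 2008.

2008-09-16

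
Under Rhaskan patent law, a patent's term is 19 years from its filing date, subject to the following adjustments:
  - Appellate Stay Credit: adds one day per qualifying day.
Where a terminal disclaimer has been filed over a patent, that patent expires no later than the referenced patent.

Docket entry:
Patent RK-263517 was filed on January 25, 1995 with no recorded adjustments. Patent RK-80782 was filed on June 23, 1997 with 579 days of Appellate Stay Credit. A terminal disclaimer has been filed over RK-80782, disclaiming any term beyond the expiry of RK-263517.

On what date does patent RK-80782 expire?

Natural term of RK-80782:
  Base: filing + 19 years → 23 June 2016.
  Appellate Stay Credit: +579 days → 23 January 2018.
Expiry of referenced patent RK-263517:
  Base: filing + 19 years → 25 January 2014.
Terminal disclaimer: RK-80782 expires on the earlier of 23 January 2018 and 25 January 2014.

January 25, 2014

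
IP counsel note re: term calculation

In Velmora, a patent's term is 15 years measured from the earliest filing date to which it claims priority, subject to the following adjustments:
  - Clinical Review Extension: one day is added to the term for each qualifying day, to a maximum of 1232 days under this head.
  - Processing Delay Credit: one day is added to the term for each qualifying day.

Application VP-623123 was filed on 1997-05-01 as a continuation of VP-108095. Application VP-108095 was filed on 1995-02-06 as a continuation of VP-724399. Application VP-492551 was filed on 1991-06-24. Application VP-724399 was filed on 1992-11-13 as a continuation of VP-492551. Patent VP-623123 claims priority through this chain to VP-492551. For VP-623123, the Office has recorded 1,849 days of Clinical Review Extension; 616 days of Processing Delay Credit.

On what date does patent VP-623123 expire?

July 16, 2011

Earliest priority filing: 24 June 1991.
Base term: 24 June 1991 + 15 years → 24 June 2006.
Clinical Review Extension: 1849 days claimed exceeds the 1232-day cap, so +1232 days → 7 November 2009.
Processing Delay Credit: +616 days → 16 July 2011.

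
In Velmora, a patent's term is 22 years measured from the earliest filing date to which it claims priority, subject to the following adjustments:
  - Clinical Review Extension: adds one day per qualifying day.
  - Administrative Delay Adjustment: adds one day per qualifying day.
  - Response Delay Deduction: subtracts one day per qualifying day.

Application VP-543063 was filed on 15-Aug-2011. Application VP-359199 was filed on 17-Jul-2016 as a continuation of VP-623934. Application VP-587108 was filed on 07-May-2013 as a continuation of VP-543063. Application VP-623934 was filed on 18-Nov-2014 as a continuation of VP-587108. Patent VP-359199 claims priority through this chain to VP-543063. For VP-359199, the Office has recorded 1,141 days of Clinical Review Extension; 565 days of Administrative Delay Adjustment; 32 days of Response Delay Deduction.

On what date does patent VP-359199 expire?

March 16, 2038

Earliest priority filing: 15 August 2011.
Base term: 15 August 2011 + 22 years → 15 August 2033.
Clinical Review Extension: +1141 days → 29 September 2036.
Administrative Delay Adjustment: +565 days → 17 April 2038.
Response Delay Deduction: −32 days → 16 March 2038.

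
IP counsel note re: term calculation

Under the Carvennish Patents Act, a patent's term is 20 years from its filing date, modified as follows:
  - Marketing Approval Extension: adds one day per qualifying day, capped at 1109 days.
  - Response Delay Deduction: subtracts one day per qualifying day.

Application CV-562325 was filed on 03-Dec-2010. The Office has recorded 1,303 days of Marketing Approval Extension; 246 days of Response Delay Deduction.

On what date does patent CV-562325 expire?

April 14, 2033

Base term: filing date + 20 years → 3 December 2030.
Marketing Approval Extension: 1303 days claimed exceeds the 1109-day cap, so +1109 days → 16 December 2033.
Response Delay Deduction: −246 days → 14 April 2033.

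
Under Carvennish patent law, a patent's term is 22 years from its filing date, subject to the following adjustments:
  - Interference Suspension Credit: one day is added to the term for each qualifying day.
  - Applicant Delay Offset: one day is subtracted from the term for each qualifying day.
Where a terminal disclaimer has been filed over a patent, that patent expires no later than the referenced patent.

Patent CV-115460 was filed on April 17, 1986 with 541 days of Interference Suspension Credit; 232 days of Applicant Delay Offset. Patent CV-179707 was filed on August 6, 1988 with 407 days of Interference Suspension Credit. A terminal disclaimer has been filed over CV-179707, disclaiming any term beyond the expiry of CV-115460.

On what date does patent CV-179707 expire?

2009-02-20

Natural term of CV-179707:
  Base: filing + 22 years → 6 August 2010.
  Interference Suspension Credit: +407 days → 17 September 2011.
Expiry of referenced patent CV-115460:
  Base: filing + 22 years → 17 April 2008.
  Interference Suspension Credit: +541 days → 10 October 2009.
  Applicant Delay Offset: −232 days → 20 February 2009.
Terminal disclaimer: CV-179707 expires on the earlier of 17 September 2011 and 20 February 2009.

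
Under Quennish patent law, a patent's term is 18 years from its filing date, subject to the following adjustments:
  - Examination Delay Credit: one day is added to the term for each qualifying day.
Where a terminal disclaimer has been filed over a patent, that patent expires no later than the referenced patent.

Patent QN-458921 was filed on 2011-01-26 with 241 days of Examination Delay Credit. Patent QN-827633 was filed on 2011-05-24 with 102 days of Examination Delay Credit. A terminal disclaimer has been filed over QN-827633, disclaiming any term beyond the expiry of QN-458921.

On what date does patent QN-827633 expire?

Natural term of QN-827633:
  Base: filing + 18 years → 24 May 2029.
  Examination Delay Credit: +102 days → 3 September 2029.
Expiry of referenced patent QN-458921:
  Base: filing + 18 years → 26 January 2029.
  Examination Delay Credit: +241 days → 24 September 2029.
Terminal disclaimer: QN-827633 expires on the earlier of 3 September 2029 and 24 September 2029.

2029-09-03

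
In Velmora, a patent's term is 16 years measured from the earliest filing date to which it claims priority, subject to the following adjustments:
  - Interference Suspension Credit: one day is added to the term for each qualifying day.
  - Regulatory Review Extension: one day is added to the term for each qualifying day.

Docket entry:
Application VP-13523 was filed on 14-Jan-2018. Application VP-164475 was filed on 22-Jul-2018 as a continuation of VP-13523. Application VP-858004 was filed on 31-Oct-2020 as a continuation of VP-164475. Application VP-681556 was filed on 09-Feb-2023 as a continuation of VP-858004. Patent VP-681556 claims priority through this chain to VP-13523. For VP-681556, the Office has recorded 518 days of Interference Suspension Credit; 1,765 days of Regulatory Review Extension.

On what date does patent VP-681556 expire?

Earliest priority filing: 14 January 2018.
Base term: 14 January 2018 + 16 years → 14 January 2034.
Interference Suspension Credit: +518 days → 16 June 2035.
Regulatory Review Extension: +1765 days → 15 April 2040.

April 15, 2040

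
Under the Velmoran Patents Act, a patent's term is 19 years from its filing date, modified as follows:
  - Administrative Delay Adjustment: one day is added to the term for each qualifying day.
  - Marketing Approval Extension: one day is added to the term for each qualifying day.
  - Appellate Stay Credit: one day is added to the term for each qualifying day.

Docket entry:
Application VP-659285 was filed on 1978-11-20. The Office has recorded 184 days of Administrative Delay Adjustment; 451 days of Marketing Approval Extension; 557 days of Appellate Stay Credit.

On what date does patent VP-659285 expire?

Base term: filing date + 19 years → 20 November 1997.
Administrative Delay Adjustment: +184 days → 23 May 1998.
Marketing Approval Extension: +451 days → 17 August 1999.
Appellate Stay Credit: +557 days → 24 February 2001.

February 24, 2001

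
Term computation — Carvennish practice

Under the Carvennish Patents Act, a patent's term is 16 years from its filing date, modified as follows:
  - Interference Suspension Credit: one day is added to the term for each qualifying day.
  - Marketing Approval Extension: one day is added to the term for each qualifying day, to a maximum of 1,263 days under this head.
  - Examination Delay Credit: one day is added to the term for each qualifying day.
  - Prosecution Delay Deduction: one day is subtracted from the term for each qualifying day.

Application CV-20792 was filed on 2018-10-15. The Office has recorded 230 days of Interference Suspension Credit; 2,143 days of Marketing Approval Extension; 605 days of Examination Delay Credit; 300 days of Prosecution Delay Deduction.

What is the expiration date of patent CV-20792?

2039-09-17

Base term: filing date + 16 years → 15 October 2034.
Interference Suspension Credit: +230 days → 2 June 2035.
Marketing Approval Extension: 2143 days claimed exceeds the 1263-day cap, so +1263 days → 16 November 2038.
Examination Delay Credit: +605 days → 13 July 2040.
Prosecution Delay Deduction: −300 days → 17 September 2039.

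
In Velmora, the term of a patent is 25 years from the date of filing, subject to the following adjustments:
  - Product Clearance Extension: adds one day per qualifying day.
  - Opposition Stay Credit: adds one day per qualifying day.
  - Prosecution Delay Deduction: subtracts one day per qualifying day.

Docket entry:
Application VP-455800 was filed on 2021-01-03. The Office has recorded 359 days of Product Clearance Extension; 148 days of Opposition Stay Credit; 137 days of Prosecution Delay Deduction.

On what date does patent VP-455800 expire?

2047-01-08

Base term: filing date + 25 years → 3 January 2046.
Product Clearance Extension: +359 days → 28 December 2046.
Opposition Stay Credit: +148 days → 25 May 2047.
Prosecution Delay Deduction: −137 days → 8 January 2047.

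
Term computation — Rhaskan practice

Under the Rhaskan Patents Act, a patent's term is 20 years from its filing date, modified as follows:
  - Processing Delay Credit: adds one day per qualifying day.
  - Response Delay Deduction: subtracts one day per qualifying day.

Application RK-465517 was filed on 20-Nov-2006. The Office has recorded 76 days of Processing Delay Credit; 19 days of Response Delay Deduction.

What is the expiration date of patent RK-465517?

Base term: filing date + 20 years → 20 November 2026.
Processing Delay Credit: +76 days → 4 February 2027.
Response Delay Deduction: −19 days → 16 January 2027.

2027-01-16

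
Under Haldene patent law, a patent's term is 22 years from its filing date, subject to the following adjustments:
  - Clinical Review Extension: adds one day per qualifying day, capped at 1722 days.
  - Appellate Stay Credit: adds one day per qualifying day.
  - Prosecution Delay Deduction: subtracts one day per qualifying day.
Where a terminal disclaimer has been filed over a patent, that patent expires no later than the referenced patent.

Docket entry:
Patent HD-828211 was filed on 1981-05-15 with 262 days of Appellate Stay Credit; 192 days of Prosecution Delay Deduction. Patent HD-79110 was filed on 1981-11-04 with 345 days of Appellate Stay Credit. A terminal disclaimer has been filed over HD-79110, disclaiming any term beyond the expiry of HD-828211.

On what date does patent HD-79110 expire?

2003-07-24

Natural term of HD-79110:
  Base: filing + 22 years → 4 November 2003.
  Appellate Stay Credit: +345 days → 14 October 2004.
Expiry of referenced patent HD-828211:
  Base: filing + 22 years → 15 May 2003.
  Appellate Stay Credit: +262 days → 1 February 2004.
  Prosecution Delay Deduction: −192 days → 24 July 2003.
Terminal disclaimer: HD-79110 expires on the earlier of 14 October 2004 and 24 July 2003.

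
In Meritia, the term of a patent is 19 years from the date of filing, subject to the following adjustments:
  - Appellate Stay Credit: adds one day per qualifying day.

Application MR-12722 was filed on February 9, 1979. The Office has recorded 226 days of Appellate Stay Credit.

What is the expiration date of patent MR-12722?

Base term: filing date + 19 years → 9 February 1998.
Appellate Stay Credit: +226 days → 23 September 1998.

September 23, 1998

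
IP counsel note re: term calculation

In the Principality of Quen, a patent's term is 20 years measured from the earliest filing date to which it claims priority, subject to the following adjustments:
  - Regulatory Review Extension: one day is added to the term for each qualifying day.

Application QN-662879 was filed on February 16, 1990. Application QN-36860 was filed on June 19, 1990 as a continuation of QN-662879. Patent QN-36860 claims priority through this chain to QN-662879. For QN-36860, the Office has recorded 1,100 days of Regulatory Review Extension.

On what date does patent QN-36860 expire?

2013-02-20

Earliest priority filing: 16 February 1990.
Base term: 16 February 1990 + 20 years → 16 February 2010.
Regulatory Review Extension: +1100 days → 20 February 2013.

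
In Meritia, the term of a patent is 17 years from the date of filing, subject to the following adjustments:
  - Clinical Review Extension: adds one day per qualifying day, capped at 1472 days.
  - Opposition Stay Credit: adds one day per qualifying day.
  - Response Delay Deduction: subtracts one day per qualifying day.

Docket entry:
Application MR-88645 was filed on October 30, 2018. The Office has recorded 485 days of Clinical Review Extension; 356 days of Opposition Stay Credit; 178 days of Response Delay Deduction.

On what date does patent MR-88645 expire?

2037-08-23

Base term: filing date + 17 years → 30 October 2035.
Clinical Review Extension: 485 days (within the 1472-day cap) → +485 days → 26 February 2037.
Opposition Stay Credit: +356 days → 17 February 2038.
Response Delay Deduction: −178 days → 23 August 2037.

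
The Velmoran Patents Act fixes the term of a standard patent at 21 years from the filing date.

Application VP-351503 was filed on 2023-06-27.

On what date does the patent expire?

Filing date + 21 years → 27 June 2044.

June 27, 2044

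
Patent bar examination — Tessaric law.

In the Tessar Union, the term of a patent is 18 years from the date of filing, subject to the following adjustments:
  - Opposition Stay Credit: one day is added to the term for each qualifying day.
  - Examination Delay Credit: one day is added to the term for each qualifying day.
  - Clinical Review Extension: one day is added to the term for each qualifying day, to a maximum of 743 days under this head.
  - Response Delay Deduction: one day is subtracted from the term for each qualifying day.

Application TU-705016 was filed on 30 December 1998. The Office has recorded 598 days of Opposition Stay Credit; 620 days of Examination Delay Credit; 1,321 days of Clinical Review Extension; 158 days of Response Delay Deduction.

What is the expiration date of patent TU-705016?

2021-12-07

Base term: filing date + 18 years → 30 December 2016.
Opposition Stay Credit: +598 days → 20 August 2018.
Examination Delay Credit: +620 days → 1 May 2020.
Clinical Review Extension: 1321 days claimed exceeds the 743-day cap, so +743 days → 14 May 2022.
Response Delay Deduction: −158 days → 7 December 2021.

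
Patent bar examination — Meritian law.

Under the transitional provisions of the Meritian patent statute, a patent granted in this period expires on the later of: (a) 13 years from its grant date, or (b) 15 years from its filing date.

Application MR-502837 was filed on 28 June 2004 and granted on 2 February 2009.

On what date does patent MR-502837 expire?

(a) grant + 13 years → 2 February 2022.
(b) filing + 15 years → 28 June 2019.
Later of the two: 2 February 2022.

February 2, 2022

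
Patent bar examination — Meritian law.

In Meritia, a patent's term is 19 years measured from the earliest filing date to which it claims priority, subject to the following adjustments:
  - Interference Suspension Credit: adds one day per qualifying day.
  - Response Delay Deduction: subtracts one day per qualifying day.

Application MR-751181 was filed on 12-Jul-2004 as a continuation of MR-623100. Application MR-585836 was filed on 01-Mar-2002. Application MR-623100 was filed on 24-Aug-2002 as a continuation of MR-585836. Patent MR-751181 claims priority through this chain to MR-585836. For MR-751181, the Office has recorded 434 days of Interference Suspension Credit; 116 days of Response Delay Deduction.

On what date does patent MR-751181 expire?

Earliest priority filing: 1 March 2002.
Base term: 1 March 2002 + 19 years → 1 March 2021.
Interference Suspension Credit: +434 days → 9 May 2022.
Response Delay Deduction: −116 days → 13 January 2022.

2022-01-13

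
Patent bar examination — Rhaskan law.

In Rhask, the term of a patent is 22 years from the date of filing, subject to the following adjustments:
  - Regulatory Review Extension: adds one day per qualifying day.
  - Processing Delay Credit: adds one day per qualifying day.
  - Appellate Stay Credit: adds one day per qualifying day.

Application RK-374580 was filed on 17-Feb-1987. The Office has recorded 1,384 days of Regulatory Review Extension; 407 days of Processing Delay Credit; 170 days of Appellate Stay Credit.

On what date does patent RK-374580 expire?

Base term: filing date + 22 years → 17 February 2009.
Regulatory Review Extension: +1384 days → 2 December 2012.
Processing Delay Credit: +407 days → 13 January 2014.
Appellate Stay Credit: +170 days → 2 July 2014.

July 2, 2014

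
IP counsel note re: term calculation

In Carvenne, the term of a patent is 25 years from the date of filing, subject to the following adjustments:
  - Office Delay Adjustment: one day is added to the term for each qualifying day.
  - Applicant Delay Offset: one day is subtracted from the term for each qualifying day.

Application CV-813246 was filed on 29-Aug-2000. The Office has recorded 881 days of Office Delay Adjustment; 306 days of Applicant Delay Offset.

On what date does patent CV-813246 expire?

2027-03-27

Base term: filing date + 25 years → 29 August 2025.
Office Delay Adjustment: +881 days → 27 January 2028.
Applicant Delay Offset: −306 days → 27 March 2027.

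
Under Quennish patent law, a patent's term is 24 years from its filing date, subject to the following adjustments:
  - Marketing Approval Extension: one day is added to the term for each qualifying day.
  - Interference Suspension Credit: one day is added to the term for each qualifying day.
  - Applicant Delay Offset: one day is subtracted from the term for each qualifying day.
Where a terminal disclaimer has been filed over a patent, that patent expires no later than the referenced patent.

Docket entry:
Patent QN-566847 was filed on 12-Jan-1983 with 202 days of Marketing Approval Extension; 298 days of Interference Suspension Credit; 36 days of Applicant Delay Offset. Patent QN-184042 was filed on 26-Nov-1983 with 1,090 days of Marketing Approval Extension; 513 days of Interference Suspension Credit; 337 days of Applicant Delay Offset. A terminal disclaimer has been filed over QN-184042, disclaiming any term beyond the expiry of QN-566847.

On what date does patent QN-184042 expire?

April 20, 2008

Natural term of QN-184042:
  Base: filing + 24 years → 26 November 2007.
  Marketing Approval Extension: +1090 days → 20 November 2010.
  Interference Suspension Credit: +513 days → 16 April 2012.
  Applicant Delay Offset: −337 days → 15 May 2011.
Expiry of referenced patent QN-566847:
  Base: filing + 24 years → 12 January 2007.
  Marketing Approval Extension: +202 days → 2 August 2007.
  Interference Suspension Credit: +298 days → 26 May 2008.
  Applicant Delay Offset: −36 days → 20 April 2008.
Terminal disclaimer: QN-184042 expires on the earlier of 15 May 2011 and 20 April 2008.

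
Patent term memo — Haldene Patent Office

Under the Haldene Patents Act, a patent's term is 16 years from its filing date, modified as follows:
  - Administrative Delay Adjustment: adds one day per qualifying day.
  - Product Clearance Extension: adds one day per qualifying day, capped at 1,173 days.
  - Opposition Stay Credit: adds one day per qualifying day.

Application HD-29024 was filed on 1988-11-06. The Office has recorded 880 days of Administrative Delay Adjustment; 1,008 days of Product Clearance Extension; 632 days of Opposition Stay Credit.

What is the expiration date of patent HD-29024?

Base term: filing date + 16 years → 6 November 2004.
Administrative Delay Adjustment: +880 days → 5 April 2007.
Product Clearance Extension: 1008 days (within the 1173-day cap) → +1008 days → 7 January 2010.
Opposition Stay Credit: +632 days → 1 October 2011.

2011-10-01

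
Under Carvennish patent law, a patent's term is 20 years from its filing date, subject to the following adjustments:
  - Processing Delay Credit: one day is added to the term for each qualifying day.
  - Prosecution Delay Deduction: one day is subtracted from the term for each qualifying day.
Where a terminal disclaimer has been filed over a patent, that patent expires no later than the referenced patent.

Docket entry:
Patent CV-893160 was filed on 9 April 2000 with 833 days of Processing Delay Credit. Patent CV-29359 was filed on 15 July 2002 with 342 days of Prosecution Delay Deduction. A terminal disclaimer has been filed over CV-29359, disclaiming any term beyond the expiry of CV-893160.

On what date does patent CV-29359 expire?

Natural term of CV-29359:
  Base: filing + 20 years → 15 July 2022.
  Prosecution Delay Deduction: −342 days → 7 August 2021.
Expiry of referenced patent CV-893160:
  Base: filing + 20 years → 9 April 2020.
  Processing Delay Credit: +833 days → 21 July 2022.
Terminal disclaimer: CV-29359 expires on the earlier of 7 August 2021 and 21 July 2022.

August 7, 2021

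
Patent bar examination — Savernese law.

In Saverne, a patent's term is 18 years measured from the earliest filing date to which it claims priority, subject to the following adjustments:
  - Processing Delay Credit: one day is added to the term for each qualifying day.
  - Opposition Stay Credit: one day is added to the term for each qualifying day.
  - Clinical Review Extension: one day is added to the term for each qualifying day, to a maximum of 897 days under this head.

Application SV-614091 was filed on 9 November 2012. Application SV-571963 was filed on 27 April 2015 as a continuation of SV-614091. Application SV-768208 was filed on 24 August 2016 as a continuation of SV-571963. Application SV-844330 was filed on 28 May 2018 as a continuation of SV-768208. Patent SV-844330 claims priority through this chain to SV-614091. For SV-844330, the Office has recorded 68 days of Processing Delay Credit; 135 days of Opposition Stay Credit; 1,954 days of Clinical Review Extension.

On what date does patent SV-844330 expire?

Earliest priority filing: 9 November 2012.
Base term: 9 November 2012 + 18 years → 9 November 2030.
Processing Delay Credit: +68 days → 16 January 2031.
Opposition Stay Credit: +135 days → 31 May 2031.
Clinical Review Extension: 1954 days claimed exceeds the 897-day cap, so +897 days → 13 November 2033.

November 13, 2033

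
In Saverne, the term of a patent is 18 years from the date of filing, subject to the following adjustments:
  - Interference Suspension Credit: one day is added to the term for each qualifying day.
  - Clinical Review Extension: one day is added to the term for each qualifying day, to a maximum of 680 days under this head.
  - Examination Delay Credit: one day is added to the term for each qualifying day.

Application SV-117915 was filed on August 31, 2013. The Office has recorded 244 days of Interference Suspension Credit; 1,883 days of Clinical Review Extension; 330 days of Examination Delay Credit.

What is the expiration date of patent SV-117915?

Base term: filing date + 18 years → 31 August 2031.
Interference Suspension Credit: +244 days → 1 May 2032.
Clinical Review Extension: 1883 days claimed exceeds the 680-day cap, so +680 days → 12 March 2034.
Examination Delay Credit: +330 days → 5 February 2035.

2035-02-05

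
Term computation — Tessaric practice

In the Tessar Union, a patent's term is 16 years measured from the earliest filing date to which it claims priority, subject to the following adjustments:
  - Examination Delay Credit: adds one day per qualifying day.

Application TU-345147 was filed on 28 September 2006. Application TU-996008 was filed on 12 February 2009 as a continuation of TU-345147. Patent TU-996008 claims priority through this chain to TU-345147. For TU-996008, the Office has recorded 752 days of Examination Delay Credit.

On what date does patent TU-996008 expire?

Earliest priority filing: 28 September 2006.
Base term: 28 September 2006 + 16 years → 28 September 2022.
Examination Delay Credit: +752 days → 19 October 2024.

2024-10-19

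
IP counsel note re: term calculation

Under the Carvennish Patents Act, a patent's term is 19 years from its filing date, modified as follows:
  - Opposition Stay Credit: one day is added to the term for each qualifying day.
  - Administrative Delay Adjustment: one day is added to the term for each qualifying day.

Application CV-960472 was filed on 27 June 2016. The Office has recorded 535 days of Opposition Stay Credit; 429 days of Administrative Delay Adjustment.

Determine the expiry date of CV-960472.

2038-02-15

Base term: filing date + 19 years → 27 June 2035.
Opposition Stay Credit: +535 days → 13 December 2036.
Administrative Delay Adjustment: +429 days → 15 February 2038.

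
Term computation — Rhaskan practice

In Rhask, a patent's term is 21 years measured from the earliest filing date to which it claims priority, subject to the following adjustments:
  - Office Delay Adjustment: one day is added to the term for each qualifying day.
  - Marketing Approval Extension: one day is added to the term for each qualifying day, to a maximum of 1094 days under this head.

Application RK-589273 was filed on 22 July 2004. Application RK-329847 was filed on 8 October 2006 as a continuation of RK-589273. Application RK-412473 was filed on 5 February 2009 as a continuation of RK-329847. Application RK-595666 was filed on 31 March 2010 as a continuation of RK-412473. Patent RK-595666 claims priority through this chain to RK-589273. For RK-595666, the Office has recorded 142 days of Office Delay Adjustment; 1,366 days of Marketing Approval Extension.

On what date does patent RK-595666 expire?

December 9, 2028

Earliest priority filing: 22 July 2004.
Base term: 22 July 2004 + 21 years → 22 July 2025.
Office Delay Adjustment: +142 days → 11 December 2025.
Marketing Approval Extension: 1366 days claimed exceeds the 1094-day cap, so +1094 days → 9 December 2028.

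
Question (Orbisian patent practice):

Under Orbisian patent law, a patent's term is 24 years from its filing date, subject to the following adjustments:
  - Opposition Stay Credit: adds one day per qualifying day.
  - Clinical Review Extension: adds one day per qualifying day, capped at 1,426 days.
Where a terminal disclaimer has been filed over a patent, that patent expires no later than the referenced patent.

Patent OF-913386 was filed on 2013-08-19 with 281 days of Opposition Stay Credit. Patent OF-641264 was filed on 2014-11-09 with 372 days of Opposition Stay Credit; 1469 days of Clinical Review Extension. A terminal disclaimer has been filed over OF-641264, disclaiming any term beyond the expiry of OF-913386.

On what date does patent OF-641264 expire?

Natural term of OF-641264:
  Base: filing + 24 years → 9 November 2038.
  Opposition Stay Credit: +372 days → 16 November 2039.
  Clinical Review Extension: 1469 days claimed exceeds the 1426-day cap, so +1426 days → 12 October 2043.
Expiry of referenced patent OF-913386:
  Base: filing + 24 years → 19 August 2037.
  Opposition Stay Credit: +281 days → 27 May 2038.
Terminal disclaimer: OF-641264 expires on the earlier of 12 October 2043 and 27 May 2038.

May 27, 2038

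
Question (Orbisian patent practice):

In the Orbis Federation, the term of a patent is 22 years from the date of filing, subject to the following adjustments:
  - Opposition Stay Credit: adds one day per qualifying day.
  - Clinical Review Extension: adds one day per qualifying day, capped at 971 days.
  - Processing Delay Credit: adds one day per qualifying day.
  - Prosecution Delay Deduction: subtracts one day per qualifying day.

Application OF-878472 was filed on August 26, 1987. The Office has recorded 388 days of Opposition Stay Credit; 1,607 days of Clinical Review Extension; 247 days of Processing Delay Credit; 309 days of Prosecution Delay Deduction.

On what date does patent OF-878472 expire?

Base term: filing date + 22 years → 26 August 2009.
Opposition Stay Credit: +388 days → 18 September 2010.
Clinical Review Extension: 1607 days claimed exceeds the 971-day cap, so +971 days → 16 May 2013.
Processing Delay Credit: +247 days → 18 January 2014.
Prosecution Delay Deduction: −309 days → 15 March 2013.

2013-03-15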